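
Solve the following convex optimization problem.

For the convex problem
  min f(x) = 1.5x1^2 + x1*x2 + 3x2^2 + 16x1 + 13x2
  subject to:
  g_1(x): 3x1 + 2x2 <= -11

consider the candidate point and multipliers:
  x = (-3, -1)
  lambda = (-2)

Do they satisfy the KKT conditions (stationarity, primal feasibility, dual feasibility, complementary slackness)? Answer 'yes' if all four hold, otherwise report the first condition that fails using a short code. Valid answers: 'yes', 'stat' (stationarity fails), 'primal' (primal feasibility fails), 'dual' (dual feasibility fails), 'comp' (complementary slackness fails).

Gradient of f: grad f(x) = Q x + c = (6, 4)
Constraint values g_i(x) = a_i^T x - b_i:
  g_1((-3, -1)) = 0
Stationarity residual: grad f(x) + sum_i lambda_i a_i = (0, 0)
  -> stationarity OK
Primal feasibility (all g_i <= 0): OK
Dual feasibility (all lambda_i >= 0): FAILS
Complementary slackness (lambda_i * g_i(x) = 0 for all i): OK

Verdict: the first failing condition is dual_feasibility -> dual.

dual


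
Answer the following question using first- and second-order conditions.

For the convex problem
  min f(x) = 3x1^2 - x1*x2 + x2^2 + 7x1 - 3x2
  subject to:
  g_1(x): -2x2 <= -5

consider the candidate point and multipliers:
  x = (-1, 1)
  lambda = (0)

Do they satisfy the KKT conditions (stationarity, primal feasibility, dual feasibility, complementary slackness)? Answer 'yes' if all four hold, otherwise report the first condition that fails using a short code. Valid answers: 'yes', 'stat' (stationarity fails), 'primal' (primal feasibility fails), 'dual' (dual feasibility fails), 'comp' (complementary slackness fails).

Gradient of f: grad f(x) = Q x + c = (0, 0)
Constraint values g_i(x) = a_i^T x - b_i:
  g_1((-1, 1)) = 3
Stationarity residual: grad f(x) + sum_i lambda_i a_i = (0, 0)
  -> stationarity OK
Primal feasibility (all g_i <= 0): FAILS
Dual feasibility (all lambda_i >= 0): OK
Complementary slackness (lambda_i * g_i(x) = 0 for all i): OK

Verdict: the first failing condition is primal_feasibility -> primal.

primal


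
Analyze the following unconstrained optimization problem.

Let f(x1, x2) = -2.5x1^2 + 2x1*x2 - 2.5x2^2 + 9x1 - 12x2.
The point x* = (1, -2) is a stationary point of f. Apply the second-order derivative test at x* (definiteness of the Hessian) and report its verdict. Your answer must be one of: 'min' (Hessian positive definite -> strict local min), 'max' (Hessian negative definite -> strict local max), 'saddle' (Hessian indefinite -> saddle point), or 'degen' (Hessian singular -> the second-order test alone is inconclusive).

Compute the Hessian H = grad^2 f:
  H = [[-5, 2], [2, -5]]
Verify stationarity: grad f(x*) = H x* + g = (0, 0).
Eigenvalues of H: -7, -3.
Both eigenvalues < 0, so H is negative definite -> x* is a strict local max.

max


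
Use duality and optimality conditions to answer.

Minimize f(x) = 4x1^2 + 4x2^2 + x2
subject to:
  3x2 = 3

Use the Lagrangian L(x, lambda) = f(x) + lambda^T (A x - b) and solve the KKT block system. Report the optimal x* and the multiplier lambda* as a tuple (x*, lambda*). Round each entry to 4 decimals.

Form the Lagrangian:
  L(x, lambda) = (1/2) x^T Q x + c^T x + lambda^T (A x - b)
Stationarity (grad_x L = 0): Q x + c + A^T lambda = 0.
Primal feasibility: A x = b.

This gives the KKT block system:
  [ Q   A^T ] [ x     ]   [-c ]
  [ A    0  ] [ lambda ] = [ b ]

Solving the linear system:
  x*      = (0, 1)
  lambda* = (-3)
  f(x*)   = 5

x* = (0, 1), lambda* = (-3)


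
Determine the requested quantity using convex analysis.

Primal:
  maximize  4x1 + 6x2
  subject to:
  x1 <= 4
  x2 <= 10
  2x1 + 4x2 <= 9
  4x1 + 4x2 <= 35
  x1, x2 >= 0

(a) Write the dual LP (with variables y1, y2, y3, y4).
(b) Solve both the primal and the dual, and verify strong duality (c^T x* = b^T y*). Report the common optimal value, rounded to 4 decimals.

The standard primal-dual pair for 'max c^T x s.t. A x <= b, x >= 0' is:
  Dual:  min b^T y  s.t.  A^T y >= c,  y >= 0.

So the dual LP is:
  minimize  4y1 + 10y2 + 9y3 + 35y4
  subject to:
    y1 + 2y3 + 4y4 >= 4
    y2 + 4y3 + 4y4 >= 6
    y1, y2, y3, y4 >= 0

Solving the primal: x* = (4, 0.25).
  primal value c^T x* = 17.5.
Solving the dual: y* = (1, 0, 1.5, 0).
  dual value b^T y* = 17.5.
Strong duality: c^T x* = b^T y*. Confirmed.

17.5


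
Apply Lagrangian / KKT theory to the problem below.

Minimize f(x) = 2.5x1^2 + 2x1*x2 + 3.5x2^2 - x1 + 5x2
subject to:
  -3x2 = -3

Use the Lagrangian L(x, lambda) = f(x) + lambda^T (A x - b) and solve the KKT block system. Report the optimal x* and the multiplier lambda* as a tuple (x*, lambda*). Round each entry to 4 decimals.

Form the Lagrangian:
  L(x, lambda) = (1/2) x^T Q x + c^T x + lambda^T (A x - b)
Stationarity (grad_x L = 0): Q x + c + A^T lambda = 0.
Primal feasibility: A x = b.

This gives the KKT block system:
  [ Q   A^T ] [ x     ]   [-c ]
  [ A    0  ] [ lambda ] = [ b ]

Solving the linear system:
  x*      = (-0.2, 1)
  lambda* = (3.8667)
  f(x*)   = 8.4

x* = (-0.2, 1), lambda* = (3.8667)


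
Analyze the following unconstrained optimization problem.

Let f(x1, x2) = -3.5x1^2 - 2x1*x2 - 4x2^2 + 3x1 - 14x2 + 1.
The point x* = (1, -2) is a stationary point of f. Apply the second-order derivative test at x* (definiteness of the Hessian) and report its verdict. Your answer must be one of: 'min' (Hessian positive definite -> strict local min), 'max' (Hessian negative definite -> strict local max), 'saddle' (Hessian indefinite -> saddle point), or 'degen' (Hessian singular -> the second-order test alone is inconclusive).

Compute the Hessian H = grad^2 f:
  H = [[-7, -2], [-2, -8]]
Verify stationarity: grad f(x*) = H x* + g = (0, 0).
Eigenvalues of H: -9.5616, -5.4384.
Both eigenvalues < 0, so H is negative definite -> x* is a strict local max.

max


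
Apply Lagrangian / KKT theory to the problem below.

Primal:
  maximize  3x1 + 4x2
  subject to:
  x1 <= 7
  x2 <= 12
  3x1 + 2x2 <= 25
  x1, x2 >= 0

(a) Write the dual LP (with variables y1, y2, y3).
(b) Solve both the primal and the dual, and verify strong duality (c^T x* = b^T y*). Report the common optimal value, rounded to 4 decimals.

The standard primal-dual pair for 'max c^T x s.t. A x <= b, x >= 0' is:
  Dual:  min b^T y  s.t.  A^T y >= c,  y >= 0.

So the dual LP is:
  minimize  7y1 + 12y2 + 25y3
  subject to:
    y1 + 3y3 >= 3
    y2 + 2y3 >= 4
    y1, y2, y3 >= 0

Solving the primal: x* = (0.3333, 12).
  primal value c^T x* = 49.
Solving the dual: y* = (0, 2, 1).
  dual value b^T y* = 49.
Strong duality: c^T x* = b^T y*. Confirmed.

49


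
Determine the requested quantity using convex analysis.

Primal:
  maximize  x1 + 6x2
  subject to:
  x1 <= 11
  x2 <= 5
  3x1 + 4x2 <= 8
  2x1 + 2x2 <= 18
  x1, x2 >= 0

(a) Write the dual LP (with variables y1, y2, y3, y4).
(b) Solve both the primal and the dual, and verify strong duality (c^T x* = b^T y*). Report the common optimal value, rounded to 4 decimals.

The standard primal-dual pair for 'max c^T x s.t. A x <= b, x >= 0' is:
  Dual:  min b^T y  s.t.  A^T y >= c,  y >= 0.

So the dual LP is:
  minimize  11y1 + 5y2 + 8y3 + 18y4
  subject to:
    y1 + 3y3 + 2y4 >= 1
    y2 + 4y3 + 2y4 >= 6
    y1, y2, y3, y4 >= 0

Solving the primal: x* = (0, 2).
  primal value c^T x* = 12.
Solving the dual: y* = (0, 0, 1.5, 0).
  dual value b^T y* = 12.
Strong duality: c^T x* = b^T y*. Confirmed.

12


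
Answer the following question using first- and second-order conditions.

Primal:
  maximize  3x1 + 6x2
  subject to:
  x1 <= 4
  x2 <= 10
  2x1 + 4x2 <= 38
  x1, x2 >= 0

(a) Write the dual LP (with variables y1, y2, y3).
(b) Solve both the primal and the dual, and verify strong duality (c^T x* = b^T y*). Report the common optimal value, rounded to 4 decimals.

The standard primal-dual pair for 'max c^T x s.t. A x <= b, x >= 0' is:
  Dual:  min b^T y  s.t.  A^T y >= c,  y >= 0.

So the dual LP is:
  minimize  4y1 + 10y2 + 38y3
  subject to:
    y1 + 2y3 >= 3
    y2 + 4y3 >= 6
    y1, y2, y3 >= 0

Solving the primal: x* = (0, 9.5).
  primal value c^T x* = 57.
Solving the dual: y* = (0, 0, 1.5).
  dual value b^T y* = 57.
Strong duality: c^T x* = b^T y*. Confirmed.

57


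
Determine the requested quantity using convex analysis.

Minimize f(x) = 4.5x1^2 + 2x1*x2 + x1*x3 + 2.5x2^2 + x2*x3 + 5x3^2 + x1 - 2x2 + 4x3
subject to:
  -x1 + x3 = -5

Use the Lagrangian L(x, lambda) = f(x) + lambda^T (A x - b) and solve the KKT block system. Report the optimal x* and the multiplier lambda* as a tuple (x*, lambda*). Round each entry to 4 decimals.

Form the Lagrangian:
  L(x, lambda) = (1/2) x^T Q x + c^T x + lambda^T (A x - b)
Stationarity (grad_x L = 0): Q x + c + A^T lambda = 0.
Primal feasibility: A x = b.

This gives the KKT block system:
  [ Q   A^T ] [ x     ]   [-c ]
  [ A    0  ] [ lambda ] = [ b ]

Solving the linear system:
  x*      = (2.3854, -0.0312, -2.6146)
  lambda* = (19.7917)
  f(x*)   = 45.474

x* = (2.3854, -0.0312, -2.6146), lambda* = (19.7917)


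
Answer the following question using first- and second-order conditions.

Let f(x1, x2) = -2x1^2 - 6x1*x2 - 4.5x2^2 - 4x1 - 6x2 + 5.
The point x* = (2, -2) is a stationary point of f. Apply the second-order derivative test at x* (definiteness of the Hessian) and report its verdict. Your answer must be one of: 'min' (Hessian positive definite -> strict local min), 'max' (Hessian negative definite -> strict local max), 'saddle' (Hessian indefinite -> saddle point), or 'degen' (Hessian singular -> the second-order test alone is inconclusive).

Compute the Hessian H = grad^2 f:
  H = [[-4, -6], [-6, -9]]
Verify stationarity: grad f(x*) = H x* + g = (0, 0).
Eigenvalues of H: -13, 0.
H has a zero eigenvalue (singular; negative semidefinite but not definite), so H is neither positive definite, negative definite, nor indefinite. The second-order test alone is inconclusive -> degen.
(Indeed, f is constant along the null direction of H through x*, so x* is not a strict local extremum.)

degen


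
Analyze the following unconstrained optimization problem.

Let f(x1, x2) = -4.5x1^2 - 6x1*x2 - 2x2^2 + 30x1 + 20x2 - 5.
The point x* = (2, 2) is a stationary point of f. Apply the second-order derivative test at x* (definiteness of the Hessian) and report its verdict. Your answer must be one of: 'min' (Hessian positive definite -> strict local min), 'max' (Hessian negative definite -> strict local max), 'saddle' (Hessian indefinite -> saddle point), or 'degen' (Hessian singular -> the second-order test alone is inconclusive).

Compute the Hessian H = grad^2 f:
  H = [[-9, -6], [-6, -4]]
Verify stationarity: grad f(x*) = H x* + g = (0, 0).
Eigenvalues of H: -13, 0.
H has a zero eigenvalue (singular; negative semidefinite but not definite), so H is neither positive definite, negative definite, nor indefinite. The second-order test alone is inconclusive -> degen.
(Indeed, f is constant along the null direction of H through x*, so x* is not a strict local extremum.)

degen


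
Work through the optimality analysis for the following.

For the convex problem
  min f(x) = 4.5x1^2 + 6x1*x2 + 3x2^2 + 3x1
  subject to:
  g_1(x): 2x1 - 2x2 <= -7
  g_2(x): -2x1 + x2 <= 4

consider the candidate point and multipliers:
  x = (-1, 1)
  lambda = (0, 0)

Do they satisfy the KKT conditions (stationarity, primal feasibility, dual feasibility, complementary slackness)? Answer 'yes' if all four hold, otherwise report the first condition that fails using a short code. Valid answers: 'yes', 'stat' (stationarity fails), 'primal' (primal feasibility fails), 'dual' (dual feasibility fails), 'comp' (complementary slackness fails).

Gradient of f: grad f(x) = Q x + c = (0, 0)
Constraint values g_i(x) = a_i^T x - b_i:
  g_1((-1, 1)) = 3
  g_2((-1, 1)) = -1
Stationarity residual: grad f(x) + sum_i lambda_i a_i = (0, 0)
  -> stationarity OK
Primal feasibility (all g_i <= 0): FAILS
Dual feasibility (all lambda_i >= 0): OK
Complementary slackness (lambda_i * g_i(x) = 0 for all i): OK

Verdict: the first failing condition is primal_feasibility -> primal.

primal


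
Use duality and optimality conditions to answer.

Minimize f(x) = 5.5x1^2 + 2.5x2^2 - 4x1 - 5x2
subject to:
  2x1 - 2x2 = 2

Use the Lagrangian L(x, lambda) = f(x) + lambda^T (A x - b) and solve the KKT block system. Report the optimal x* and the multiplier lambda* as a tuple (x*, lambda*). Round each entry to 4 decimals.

Form the Lagrangian:
  L(x, lambda) = (1/2) x^T Q x + c^T x + lambda^T (A x - b)
Stationarity (grad_x L = 0): Q x + c + A^T lambda = 0.
Primal feasibility: A x = b.

This gives the KKT block system:
  [ Q   A^T ] [ x     ]   [-c ]
  [ A    0  ] [ lambda ] = [ b ]

Solving the linear system:
  x*      = (0.875, -0.125)
  lambda* = (-2.8125)
  f(x*)   = 1.375

x* = (0.875, -0.125), lambda* = (-2.8125)


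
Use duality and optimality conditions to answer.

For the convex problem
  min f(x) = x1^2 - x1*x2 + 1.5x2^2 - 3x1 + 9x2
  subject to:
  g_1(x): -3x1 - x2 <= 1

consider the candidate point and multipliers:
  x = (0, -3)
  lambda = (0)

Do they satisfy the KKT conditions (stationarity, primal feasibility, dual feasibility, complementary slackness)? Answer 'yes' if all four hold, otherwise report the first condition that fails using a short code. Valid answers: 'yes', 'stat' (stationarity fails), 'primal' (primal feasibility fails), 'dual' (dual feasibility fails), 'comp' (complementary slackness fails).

Gradient of f: grad f(x) = Q x + c = (0, 0)
Constraint values g_i(x) = a_i^T x - b_i:
  g_1((0, -3)) = 2
Stationarity residual: grad f(x) + sum_i lambda_i a_i = (0, 0)
  -> stationarity OK
Primal feasibility (all g_i <= 0): FAILS
Dual feasibility (all lambda_i >= 0): OK
Complementary slackness (lambda_i * g_i(x) = 0 for all i): OK

Verdict: the first failing condition is primal_feasibility -> primal.

primal


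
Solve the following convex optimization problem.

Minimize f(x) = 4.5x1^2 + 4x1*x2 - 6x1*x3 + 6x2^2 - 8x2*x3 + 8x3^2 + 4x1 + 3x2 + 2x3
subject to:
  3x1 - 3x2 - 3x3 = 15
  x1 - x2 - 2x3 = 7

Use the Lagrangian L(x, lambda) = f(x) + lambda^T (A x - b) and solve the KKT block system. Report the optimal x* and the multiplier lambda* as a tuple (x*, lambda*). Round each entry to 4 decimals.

Form the Lagrangian:
  L(x, lambda) = (1/2) x^T Q x + c^T x + lambda^T (A x - b)
Stationarity (grad_x L = 0): Q x + c + A^T lambda = 0.
Primal feasibility: A x = b.

This gives the KKT block system:
  [ Q   A^T ] [ x     ]   [-c ]
  [ A    0  ] [ lambda ] = [ b ]

Solving the linear system:
  x*      = (0.4483, -2.5517, -2)
  lambda* = (-2.4598, -2.4483)
  f(x*)   = 22.0862

x* = (0.4483, -2.5517, -2), lambda* = (-2.4598, -2.4483)


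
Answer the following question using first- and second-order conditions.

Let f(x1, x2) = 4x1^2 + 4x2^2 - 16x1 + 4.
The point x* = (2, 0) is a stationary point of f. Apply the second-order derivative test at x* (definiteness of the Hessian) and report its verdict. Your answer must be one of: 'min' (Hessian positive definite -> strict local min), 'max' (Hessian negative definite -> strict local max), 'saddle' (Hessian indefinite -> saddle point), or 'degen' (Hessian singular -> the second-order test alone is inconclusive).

Compute the Hessian H = grad^2 f:
  H = [[8, 0], [0, 8]]
Verify stationarity: grad f(x*) = H x* + g = (0, 0).
Eigenvalues of H: 8, 8.
Both eigenvalues > 0, so H is positive definite -> x* is a strict local min.

min


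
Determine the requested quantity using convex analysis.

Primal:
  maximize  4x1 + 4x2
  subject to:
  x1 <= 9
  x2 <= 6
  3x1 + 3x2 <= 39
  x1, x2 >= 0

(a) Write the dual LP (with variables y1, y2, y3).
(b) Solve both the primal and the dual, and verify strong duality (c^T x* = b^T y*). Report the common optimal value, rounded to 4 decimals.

The standard primal-dual pair for 'max c^T x s.t. A x <= b, x >= 0' is:
  Dual:  min b^T y  s.t.  A^T y >= c,  y >= 0.

So the dual LP is:
  minimize  9y1 + 6y2 + 39y3
  subject to:
    y1 + 3y3 >= 4
    y2 + 3y3 >= 4
    y1, y2, y3 >= 0

Solving the primal: x* = (7, 6).
  primal value c^T x* = 52.
Solving the dual: y* = (0, 0, 1.3333).
  dual value b^T y* = 52.
Strong duality: c^T x* = b^T y*. Confirmed.

52


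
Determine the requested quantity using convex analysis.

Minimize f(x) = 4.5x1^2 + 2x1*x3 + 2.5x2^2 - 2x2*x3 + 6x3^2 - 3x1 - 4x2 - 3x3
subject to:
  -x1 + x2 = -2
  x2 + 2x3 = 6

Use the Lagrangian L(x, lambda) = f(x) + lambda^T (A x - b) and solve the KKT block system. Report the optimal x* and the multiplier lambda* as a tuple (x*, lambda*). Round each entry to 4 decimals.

Form the Lagrangian:
  L(x, lambda) = (1/2) x^T Q x + c^T x + lambda^T (A x - b)
Stationarity (grad_x L = 0): Q x + c + A^T lambda = 0.
Primal feasibility: A x = b.

This gives the KKT block system:
  [ Q   A^T ] [ x     ]   [-c ]
  [ A    0  ] [ lambda ] = [ b ]

Solving the linear system:
  x*      = (2.4412, 0.4412, 2.7794)
  lambda* = (24.5294, -17.1765)
  f(x*)   = 67.3456

x* = (2.4412, 0.4412, 2.7794), lambda* = (24.5294, -17.1765)


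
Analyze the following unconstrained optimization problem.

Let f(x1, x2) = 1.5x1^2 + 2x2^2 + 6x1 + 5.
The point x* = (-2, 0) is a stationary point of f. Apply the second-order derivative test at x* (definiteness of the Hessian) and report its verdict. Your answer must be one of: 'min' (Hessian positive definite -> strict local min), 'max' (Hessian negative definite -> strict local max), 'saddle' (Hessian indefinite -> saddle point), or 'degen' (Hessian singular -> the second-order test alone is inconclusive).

Compute the Hessian H = grad^2 f:
  H = [[3, 0], [0, 4]]
Verify stationarity: grad f(x*) = H x* + g = (0, 0).
Eigenvalues of H: 3, 4.
Both eigenvalues > 0, so H is positive definite -> x* is a strict local min.

min


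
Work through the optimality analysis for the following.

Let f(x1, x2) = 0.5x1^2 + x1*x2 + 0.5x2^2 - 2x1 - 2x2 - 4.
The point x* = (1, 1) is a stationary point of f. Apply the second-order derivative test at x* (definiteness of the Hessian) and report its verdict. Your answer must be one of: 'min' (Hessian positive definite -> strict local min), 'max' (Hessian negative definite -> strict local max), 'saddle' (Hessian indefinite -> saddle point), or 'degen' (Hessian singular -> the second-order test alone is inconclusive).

Compute the Hessian H = grad^2 f:
  H = [[1, 1], [1, 1]]
Verify stationarity: grad f(x*) = H x* + g = (0, 0).
Eigenvalues of H: 0, 2.
H has a zero eigenvalue (singular; positive semidefinite but not definite), so H is neither positive definite, negative definite, nor indefinite. The second-order test alone is inconclusive -> degen.
(Indeed, f is constant along the null direction of H through x*, so x* is not a strict local extremum.)

degen


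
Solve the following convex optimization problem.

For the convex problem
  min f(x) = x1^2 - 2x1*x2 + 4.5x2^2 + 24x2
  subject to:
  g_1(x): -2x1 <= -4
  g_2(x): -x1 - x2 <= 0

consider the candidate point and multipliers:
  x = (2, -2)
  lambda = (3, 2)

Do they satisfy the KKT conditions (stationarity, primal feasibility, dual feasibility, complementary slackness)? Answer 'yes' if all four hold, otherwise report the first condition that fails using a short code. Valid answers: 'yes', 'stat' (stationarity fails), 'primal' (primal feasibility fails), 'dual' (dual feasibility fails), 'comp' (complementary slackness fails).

Gradient of f: grad f(x) = Q x + c = (8, 2)
Constraint values g_i(x) = a_i^T x - b_i:
  g_1((2, -2)) = 0
  g_2((2, -2)) = 0
Stationarity residual: grad f(x) + sum_i lambda_i a_i = (0, 0)
  -> stationarity OK
Primal feasibility (all g_i <= 0): OK
Dual feasibility (all lambda_i >= 0): OK
Complementary slackness (lambda_i * g_i(x) = 0 for all i): OK

Verdict: yes, KKT holds.

yes


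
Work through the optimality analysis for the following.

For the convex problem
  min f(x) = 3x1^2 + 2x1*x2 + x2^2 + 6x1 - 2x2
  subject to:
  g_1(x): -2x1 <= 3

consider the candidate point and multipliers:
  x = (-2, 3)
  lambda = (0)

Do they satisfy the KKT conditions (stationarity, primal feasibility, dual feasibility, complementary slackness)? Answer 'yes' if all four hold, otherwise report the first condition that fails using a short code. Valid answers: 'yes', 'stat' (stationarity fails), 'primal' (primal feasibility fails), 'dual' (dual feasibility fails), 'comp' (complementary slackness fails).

Gradient of f: grad f(x) = Q x + c = (0, 0)
Constraint values g_i(x) = a_i^T x - b_i:
  g_1((-2, 3)) = 1
Stationarity residual: grad f(x) + sum_i lambda_i a_i = (0, 0)
  -> stationarity OK
Primal feasibility (all g_i <= 0): FAILS
Dual feasibility (all lambda_i >= 0): OK
Complementary slackness (lambda_i * g_i(x) = 0 for all i): OK

Verdict: the first failing condition is primal_feasibility -> primal.

primal


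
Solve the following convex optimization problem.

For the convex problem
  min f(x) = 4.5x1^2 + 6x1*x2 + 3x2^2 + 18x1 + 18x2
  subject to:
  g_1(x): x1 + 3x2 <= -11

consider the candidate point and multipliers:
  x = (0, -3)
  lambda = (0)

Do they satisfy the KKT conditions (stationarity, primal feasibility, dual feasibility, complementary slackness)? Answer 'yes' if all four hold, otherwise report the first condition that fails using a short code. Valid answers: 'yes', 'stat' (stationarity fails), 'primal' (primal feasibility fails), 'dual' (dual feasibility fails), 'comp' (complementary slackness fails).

Gradient of f: grad f(x) = Q x + c = (0, 0)
Constraint values g_i(x) = a_i^T x - b_i:
  g_1((0, -3)) = 2
Stationarity residual: grad f(x) + sum_i lambda_i a_i = (0, 0)
  -> stationarity OK
Primal feasibility (all g_i <= 0): FAILS
Dual feasibility (all lambda_i >= 0): OK
Complementary slackness (lambda_i * g_i(x) = 0 for all i): OK

Verdict: the first failing condition is primal_feasibility -> primal.

primal


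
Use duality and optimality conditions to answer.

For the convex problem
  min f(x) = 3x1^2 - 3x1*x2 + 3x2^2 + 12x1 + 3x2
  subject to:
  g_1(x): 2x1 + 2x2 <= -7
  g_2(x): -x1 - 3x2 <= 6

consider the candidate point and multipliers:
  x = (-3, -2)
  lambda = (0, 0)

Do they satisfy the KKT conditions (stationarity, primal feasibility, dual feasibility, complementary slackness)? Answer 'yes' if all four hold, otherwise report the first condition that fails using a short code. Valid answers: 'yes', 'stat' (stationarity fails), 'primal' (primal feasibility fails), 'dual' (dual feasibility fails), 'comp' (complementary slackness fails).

Gradient of f: grad f(x) = Q x + c = (0, 0)
Constraint values g_i(x) = a_i^T x - b_i:
  g_1((-3, -2)) = -3
  g_2((-3, -2)) = 3
Stationarity residual: grad f(x) + sum_i lambda_i a_i = (0, 0)
  -> stationarity OK
Primal feasibility (all g_i <= 0): FAILS
Dual feasibility (all lambda_i >= 0): OK
Complementary slackness (lambda_i * g_i(x) = 0 for all i): OK

Verdict: the first failing condition is primal_feasibility -> primal.

primal


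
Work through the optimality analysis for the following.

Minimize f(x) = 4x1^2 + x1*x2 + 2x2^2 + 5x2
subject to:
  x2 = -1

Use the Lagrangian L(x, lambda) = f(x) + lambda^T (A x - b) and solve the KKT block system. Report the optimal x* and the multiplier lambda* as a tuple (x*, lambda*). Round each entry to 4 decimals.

Form the Lagrangian:
  L(x, lambda) = (1/2) x^T Q x + c^T x + lambda^T (A x - b)
Stationarity (grad_x L = 0): Q x + c + A^T lambda = 0.
Primal feasibility: A x = b.

This gives the KKT block system:
  [ Q   A^T ] [ x     ]   [-c ]
  [ A    0  ] [ lambda ] = [ b ]

Solving the linear system:
  x*      = (0.125, -1)
  lambda* = (-1.125)
  f(x*)   = -3.0625

x* = (0.125, -1), lambda* = (-1.125)


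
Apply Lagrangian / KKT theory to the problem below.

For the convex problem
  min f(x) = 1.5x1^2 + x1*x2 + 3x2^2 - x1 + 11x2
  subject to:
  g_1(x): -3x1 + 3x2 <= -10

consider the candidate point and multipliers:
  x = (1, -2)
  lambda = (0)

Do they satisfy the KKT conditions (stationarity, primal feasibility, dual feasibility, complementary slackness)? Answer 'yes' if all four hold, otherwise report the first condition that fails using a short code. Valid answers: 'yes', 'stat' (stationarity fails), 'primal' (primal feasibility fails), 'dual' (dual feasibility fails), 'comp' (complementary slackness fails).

Gradient of f: grad f(x) = Q x + c = (0, 0)
Constraint values g_i(x) = a_i^T x - b_i:
  g_1((1, -2)) = 1
Stationarity residual: grad f(x) + sum_i lambda_i a_i = (0, 0)
  -> stationarity OK
Primal feasibility (all g_i <= 0): FAILS
Dual feasibility (all lambda_i >= 0): OK
Complementary slackness (lambda_i * g_i(x) = 0 for all i): OK

Verdict: the first failing condition is primal_feasibility -> primal.

primal


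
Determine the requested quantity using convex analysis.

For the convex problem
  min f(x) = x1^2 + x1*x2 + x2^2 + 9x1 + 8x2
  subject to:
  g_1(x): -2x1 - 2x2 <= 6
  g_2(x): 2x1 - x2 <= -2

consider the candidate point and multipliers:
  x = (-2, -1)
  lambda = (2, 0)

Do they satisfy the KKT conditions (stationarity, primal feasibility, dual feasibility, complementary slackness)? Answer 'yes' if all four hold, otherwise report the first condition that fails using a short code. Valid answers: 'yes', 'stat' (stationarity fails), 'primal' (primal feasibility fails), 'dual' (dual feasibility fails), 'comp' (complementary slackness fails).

Gradient of f: grad f(x) = Q x + c = (4, 4)
Constraint values g_i(x) = a_i^T x - b_i:
  g_1((-2, -1)) = 0
  g_2((-2, -1)) = -1
Stationarity residual: grad f(x) + sum_i lambda_i a_i = (0, 0)
  -> stationarity OK
Primal feasibility (all g_i <= 0): OK
Dual feasibility (all lambda_i >= 0): OK
Complementary slackness (lambda_i * g_i(x) = 0 for all i): OK

Verdict: yes, KKT holds.

yes


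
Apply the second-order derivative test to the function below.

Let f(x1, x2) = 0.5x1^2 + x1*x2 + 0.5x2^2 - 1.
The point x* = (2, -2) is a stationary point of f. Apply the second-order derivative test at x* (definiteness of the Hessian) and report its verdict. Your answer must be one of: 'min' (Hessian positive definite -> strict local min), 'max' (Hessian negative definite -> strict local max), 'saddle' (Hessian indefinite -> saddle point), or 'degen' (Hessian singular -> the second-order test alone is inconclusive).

Compute the Hessian H = grad^2 f:
  H = [[1, 1], [1, 1]]
Verify stationarity: grad f(x*) = H x* + g = (0, 0).
Eigenvalues of H: 0, 2.
H has a zero eigenvalue (singular; positive semidefinite but not definite), so H is neither positive definite, negative definite, nor indefinite. The second-order test alone is inconclusive -> degen.
(Indeed, f is constant along the null direction of H through x*, so x* is not a strict local extremum.)

degen


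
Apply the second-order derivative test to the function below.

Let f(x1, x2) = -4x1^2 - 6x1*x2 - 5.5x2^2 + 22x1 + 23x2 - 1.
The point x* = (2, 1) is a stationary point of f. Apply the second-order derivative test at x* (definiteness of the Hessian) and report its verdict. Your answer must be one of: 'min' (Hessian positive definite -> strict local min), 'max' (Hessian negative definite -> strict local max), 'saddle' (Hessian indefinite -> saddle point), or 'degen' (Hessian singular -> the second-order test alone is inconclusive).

Compute the Hessian H = grad^2 f:
  H = [[-8, -6], [-6, -11]]
Verify stationarity: grad f(x*) = H x* + g = (0, 0).
Eigenvalues of H: -15.6847, -3.3153.
Both eigenvalues < 0, so H is negative definite -> x* is a strict local max.

max


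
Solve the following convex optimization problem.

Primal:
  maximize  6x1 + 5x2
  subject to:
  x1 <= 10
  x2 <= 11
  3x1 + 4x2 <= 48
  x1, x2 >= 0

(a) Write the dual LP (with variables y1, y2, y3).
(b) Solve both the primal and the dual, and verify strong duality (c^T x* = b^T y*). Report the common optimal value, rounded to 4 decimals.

The standard primal-dual pair for 'max c^T x s.t. A x <= b, x >= 0' is:
  Dual:  min b^T y  s.t.  A^T y >= c,  y >= 0.

So the dual LP is:
  minimize  10y1 + 11y2 + 48y3
  subject to:
    y1 + 3y3 >= 6
    y2 + 4y3 >= 5
    y1, y2, y3 >= 0

Solving the primal: x* = (10, 4.5).
  primal value c^T x* = 82.5.
Solving the dual: y* = (2.25, 0, 1.25).
  dual value b^T y* = 82.5.
Strong duality: c^T x* = b^T y*. Confirmed.

82.5


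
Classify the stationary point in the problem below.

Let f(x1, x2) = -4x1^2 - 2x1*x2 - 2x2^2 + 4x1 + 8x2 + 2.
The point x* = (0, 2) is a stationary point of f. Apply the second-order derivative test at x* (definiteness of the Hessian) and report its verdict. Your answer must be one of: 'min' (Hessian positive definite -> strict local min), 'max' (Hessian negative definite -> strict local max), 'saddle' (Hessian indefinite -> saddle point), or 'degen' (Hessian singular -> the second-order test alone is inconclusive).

Compute the Hessian H = grad^2 f:
  H = [[-8, -2], [-2, -4]]
Verify stationarity: grad f(x*) = H x* + g = (0, 0).
Eigenvalues of H: -8.8284, -3.1716.
Both eigenvalues < 0, so H is negative definite -> x* is a strict local max.

max


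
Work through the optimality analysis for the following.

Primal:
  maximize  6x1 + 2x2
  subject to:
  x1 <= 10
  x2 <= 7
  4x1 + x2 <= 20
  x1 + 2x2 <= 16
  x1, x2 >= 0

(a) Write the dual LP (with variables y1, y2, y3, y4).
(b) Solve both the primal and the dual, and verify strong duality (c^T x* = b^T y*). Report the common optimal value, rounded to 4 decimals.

The standard primal-dual pair for 'max c^T x s.t. A x <= b, x >= 0' is:
  Dual:  min b^T y  s.t.  A^T y >= c,  y >= 0.

So the dual LP is:
  minimize  10y1 + 7y2 + 20y3 + 16y4
  subject to:
    y1 + 4y3 + y4 >= 6
    y2 + y3 + 2y4 >= 2
    y1, y2, y3, y4 >= 0

Solving the primal: x* = (3.4286, 6.2857).
  primal value c^T x* = 33.1429.
Solving the dual: y* = (0, 0, 1.4286, 0.2857).
  dual value b^T y* = 33.1429.
Strong duality: c^T x* = b^T y*. Confirmed.

33.1429


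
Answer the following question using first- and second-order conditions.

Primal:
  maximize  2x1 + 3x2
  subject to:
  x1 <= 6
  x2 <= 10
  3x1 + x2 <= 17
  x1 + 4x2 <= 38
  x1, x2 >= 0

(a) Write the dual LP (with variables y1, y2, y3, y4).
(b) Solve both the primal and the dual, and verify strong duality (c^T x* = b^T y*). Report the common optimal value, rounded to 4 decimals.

The standard primal-dual pair for 'max c^T x s.t. A x <= b, x >= 0' is:
  Dual:  min b^T y  s.t.  A^T y >= c,  y >= 0.

So the dual LP is:
  minimize  6y1 + 10y2 + 17y3 + 38y4
  subject to:
    y1 + 3y3 + y4 >= 2
    y2 + y3 + 4y4 >= 3
    y1, y2, y3, y4 >= 0

Solving the primal: x* = (2.7273, 8.8182).
  primal value c^T x* = 31.9091.
Solving the dual: y* = (0, 0, 0.4545, 0.6364).
  dual value b^T y* = 31.9091.
Strong duality: c^T x* = b^T y*. Confirmed.

31.9091


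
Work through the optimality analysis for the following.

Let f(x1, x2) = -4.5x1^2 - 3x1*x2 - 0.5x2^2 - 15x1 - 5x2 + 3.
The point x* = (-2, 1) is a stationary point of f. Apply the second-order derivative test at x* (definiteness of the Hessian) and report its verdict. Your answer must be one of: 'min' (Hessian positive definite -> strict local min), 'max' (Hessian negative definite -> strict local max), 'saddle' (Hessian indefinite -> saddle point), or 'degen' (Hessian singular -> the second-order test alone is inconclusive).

Compute the Hessian H = grad^2 f:
  H = [[-9, -3], [-3, -1]]
Verify stationarity: grad f(x*) = H x* + g = (0, 0).
Eigenvalues of H: -10, 0.
H has a zero eigenvalue (singular; negative semidefinite but not definite), so H is neither positive definite, negative definite, nor indefinite. The second-order test alone is inconclusive -> degen.
(Indeed, f is constant along the null direction of H through x*, so x* is not a strict local extremum.)

degen


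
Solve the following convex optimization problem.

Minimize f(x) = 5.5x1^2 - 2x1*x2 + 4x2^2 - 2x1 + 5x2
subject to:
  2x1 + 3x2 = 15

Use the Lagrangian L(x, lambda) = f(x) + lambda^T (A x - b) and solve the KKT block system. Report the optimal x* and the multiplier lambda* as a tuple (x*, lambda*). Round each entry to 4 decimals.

Form the Lagrangian:
  L(x, lambda) = (1/2) x^T Q x + c^T x + lambda^T (A x - b)
Stationarity (grad_x L = 0): Q x + c + A^T lambda = 0.
Primal feasibility: A x = b.

This gives the KKT block system:
  [ Q   A^T ] [ x     ]   [-c ]
  [ A    0  ] [ lambda ] = [ b ]

Solving the linear system:
  x*      = (2.4387, 3.3742)
  lambda* = (-9.0387)
  f(x*)   = 73.7871

x* = (2.4387, 3.3742), lambda* = (-9.0387)


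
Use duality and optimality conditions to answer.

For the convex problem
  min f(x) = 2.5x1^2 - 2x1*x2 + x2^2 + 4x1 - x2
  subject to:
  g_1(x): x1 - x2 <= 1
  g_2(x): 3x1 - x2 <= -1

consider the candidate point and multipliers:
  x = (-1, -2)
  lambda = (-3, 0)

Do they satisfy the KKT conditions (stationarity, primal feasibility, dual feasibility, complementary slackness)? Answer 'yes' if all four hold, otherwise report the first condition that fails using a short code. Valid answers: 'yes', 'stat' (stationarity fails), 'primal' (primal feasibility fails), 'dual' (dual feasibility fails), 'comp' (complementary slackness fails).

Gradient of f: grad f(x) = Q x + c = (3, -3)
Constraint values g_i(x) = a_i^T x - b_i:
  g_1((-1, -2)) = 0
  g_2((-1, -2)) = 0
Stationarity residual: grad f(x) + sum_i lambda_i a_i = (0, 0)
  -> stationarity OK
Primal feasibility (all g_i <= 0): OK
Dual feasibility (all lambda_i >= 0): FAILS
Complementary slackness (lambda_i * g_i(x) = 0 for all i): OK

Verdict: the first failing condition is dual_feasibility -> dual.

dual


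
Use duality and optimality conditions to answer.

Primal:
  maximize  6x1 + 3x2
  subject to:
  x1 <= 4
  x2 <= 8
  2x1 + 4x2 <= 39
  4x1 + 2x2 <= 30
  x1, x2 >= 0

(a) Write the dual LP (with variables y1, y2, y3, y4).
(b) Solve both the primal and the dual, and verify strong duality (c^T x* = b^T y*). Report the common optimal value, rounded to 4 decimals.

The standard primal-dual pair for 'max c^T x s.t. A x <= b, x >= 0' is:
  Dual:  min b^T y  s.t.  A^T y >= c,  y >= 0.

So the dual LP is:
  minimize  4y1 + 8y2 + 39y3 + 30y4
  subject to:
    y1 + 2y3 + 4y4 >= 6
    y2 + 4y3 + 2y4 >= 3
    y1, y2, y3, y4 >= 0

Solving the primal: x* = (4, 7).
  primal value c^T x* = 45.
Solving the dual: y* = (0, 0, 0, 1.5).
  dual value b^T y* = 45.
Strong duality: c^T x* = b^T y*. Confirmed.

45


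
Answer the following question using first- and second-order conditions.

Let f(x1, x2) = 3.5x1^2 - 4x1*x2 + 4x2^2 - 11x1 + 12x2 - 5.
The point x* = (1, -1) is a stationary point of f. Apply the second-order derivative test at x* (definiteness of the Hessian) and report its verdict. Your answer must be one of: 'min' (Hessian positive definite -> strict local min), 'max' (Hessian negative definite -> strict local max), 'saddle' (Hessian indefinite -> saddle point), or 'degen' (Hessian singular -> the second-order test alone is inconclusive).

Compute the Hessian H = grad^2 f:
  H = [[7, -4], [-4, 8]]
Verify stationarity: grad f(x*) = H x* + g = (0, 0).
Eigenvalues of H: 3.4689, 11.5311.
Both eigenvalues > 0, so H is positive definite -> x* is a strict local min.

min


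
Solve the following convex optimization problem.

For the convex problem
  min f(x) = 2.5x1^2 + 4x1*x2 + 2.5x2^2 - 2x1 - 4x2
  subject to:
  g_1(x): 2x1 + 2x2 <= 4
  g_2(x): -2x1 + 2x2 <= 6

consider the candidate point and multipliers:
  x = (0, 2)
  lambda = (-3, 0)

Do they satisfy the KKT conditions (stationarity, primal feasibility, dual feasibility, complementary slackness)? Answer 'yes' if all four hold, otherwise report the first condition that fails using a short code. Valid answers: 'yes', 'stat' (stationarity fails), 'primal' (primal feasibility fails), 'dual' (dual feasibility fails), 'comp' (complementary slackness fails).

Gradient of f: grad f(x) = Q x + c = (6, 6)
Constraint values g_i(x) = a_i^T x - b_i:
  g_1((0, 2)) = 0
  g_2((0, 2)) = -2
Stationarity residual: grad f(x) + sum_i lambda_i a_i = (0, 0)
  -> stationarity OK
Primal feasibility (all g_i <= 0): OK
Dual feasibility (all lambda_i >= 0): FAILS
Complementary slackness (lambda_i * g_i(x) = 0 for all i): OK

Verdict: the first failing condition is dual_feasibility -> dual.

dual


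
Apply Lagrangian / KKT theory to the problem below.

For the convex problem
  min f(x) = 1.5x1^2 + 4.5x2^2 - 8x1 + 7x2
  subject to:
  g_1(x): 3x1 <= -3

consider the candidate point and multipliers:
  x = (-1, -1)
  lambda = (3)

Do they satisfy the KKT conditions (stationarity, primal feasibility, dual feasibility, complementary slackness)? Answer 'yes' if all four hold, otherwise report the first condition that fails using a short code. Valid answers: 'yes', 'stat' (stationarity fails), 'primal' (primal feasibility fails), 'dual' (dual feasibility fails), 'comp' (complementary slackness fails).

Gradient of f: grad f(x) = Q x + c = (-11, -2)
Constraint values g_i(x) = a_i^T x - b_i:
  g_1((-1, -1)) = 0
Stationarity residual: grad f(x) + sum_i lambda_i a_i = (-2, -2)
  -> stationarity FAILS
Primal feasibility (all g_i <= 0): OK
Dual feasibility (all lambda_i >= 0): OK
Complementary slackness (lambda_i * g_i(x) = 0 for all i): OK

Verdict: the first failing condition is stationarity -> stat.

stat


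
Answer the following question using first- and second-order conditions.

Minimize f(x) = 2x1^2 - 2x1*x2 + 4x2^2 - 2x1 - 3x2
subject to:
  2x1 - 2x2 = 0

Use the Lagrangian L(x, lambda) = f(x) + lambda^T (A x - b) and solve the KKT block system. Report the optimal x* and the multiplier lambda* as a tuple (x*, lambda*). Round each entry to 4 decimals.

Form the Lagrangian:
  L(x, lambda) = (1/2) x^T Q x + c^T x + lambda^T (A x - b)
Stationarity (grad_x L = 0): Q x + c + A^T lambda = 0.
Primal feasibility: A x = b.

This gives the KKT block system:
  [ Q   A^T ] [ x     ]   [-c ]
  [ A    0  ] [ lambda ] = [ b ]

Solving the linear system:
  x*      = (0.625, 0.625)
  lambda* = (0.375)
  f(x*)   = -1.5625

x* = (0.625, 0.625), lambda* = (0.375)


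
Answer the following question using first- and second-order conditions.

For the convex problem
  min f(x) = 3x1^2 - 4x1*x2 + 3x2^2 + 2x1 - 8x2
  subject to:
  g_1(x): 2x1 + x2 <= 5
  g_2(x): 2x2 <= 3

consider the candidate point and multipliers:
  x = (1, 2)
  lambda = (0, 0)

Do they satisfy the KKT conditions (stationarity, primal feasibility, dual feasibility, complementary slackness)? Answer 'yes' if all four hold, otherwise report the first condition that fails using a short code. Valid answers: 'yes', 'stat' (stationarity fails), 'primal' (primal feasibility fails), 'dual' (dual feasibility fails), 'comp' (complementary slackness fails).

Gradient of f: grad f(x) = Q x + c = (0, 0)
Constraint values g_i(x) = a_i^T x - b_i:
  g_1((1, 2)) = -1
  g_2((1, 2)) = 1
Stationarity residual: grad f(x) + sum_i lambda_i a_i = (0, 0)
  -> stationarity OK
Primal feasibility (all g_i <= 0): FAILS
Dual feasibility (all lambda_i >= 0): OK
Complementary slackness (lambda_i * g_i(x) = 0 for all i): OK

Verdict: the first failing condition is primal_feasibility -> primal.

primal


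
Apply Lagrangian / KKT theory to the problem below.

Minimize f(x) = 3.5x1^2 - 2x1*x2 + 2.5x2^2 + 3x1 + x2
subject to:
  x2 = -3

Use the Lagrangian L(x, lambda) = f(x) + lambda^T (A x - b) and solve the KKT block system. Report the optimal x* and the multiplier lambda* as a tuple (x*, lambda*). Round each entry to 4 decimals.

Form the Lagrangian:
  L(x, lambda) = (1/2) x^T Q x + c^T x + lambda^T (A x - b)
Stationarity (grad_x L = 0): Q x + c + A^T lambda = 0.
Primal feasibility: A x = b.

This gives the KKT block system:
  [ Q   A^T ] [ x     ]   [-c ]
  [ A    0  ] [ lambda ] = [ b ]

Solving the linear system:
  x*      = (-1.2857, -3)
  lambda* = (11.4286)
  f(x*)   = 13.7143

x* = (-1.2857, -3), lambda* = (11.4286)


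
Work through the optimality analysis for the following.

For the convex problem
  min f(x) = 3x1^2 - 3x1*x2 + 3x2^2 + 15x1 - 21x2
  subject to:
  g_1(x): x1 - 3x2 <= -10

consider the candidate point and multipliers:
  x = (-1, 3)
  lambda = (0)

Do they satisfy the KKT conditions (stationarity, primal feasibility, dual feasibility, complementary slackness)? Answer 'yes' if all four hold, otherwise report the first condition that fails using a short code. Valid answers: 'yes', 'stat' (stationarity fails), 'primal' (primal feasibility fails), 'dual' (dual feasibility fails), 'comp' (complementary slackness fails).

Gradient of f: grad f(x) = Q x + c = (0, 0)
Constraint values g_i(x) = a_i^T x - b_i:
  g_1((-1, 3)) = 0
Stationarity residual: grad f(x) + sum_i lambda_i a_i = (0, 0)
  -> stationarity OK
Primal feasibility (all g_i <= 0): OK
Dual feasibility (all lambda_i >= 0): OK
Complementary slackness (lambda_i * g_i(x) = 0 for all i): OK

Verdict: yes, KKT holds.

yes
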